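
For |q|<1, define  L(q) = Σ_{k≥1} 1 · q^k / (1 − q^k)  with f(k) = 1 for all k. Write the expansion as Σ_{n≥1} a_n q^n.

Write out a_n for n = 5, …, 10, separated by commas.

2, 4, 2, 4, 3, 4

d|5:{1,5}  Σf=1+1=2
n=6: 6·1 3·2 2·3 1·6  f→[1+1+1+1]=4
n=7: 1·7 7·1  f→[1+1]=2
n=8: 1·8 2·4 4·2 8·1  f→[1+1+1+1]=4
n=9: 1·9 3·3 9·1  f→[1+1+1]=3
d|10:{1,2,5,10}  Σf=1+1+1+1=4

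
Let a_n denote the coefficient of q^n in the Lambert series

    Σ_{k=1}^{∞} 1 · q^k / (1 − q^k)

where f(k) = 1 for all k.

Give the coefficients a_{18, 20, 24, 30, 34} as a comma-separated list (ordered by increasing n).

q^18  k|18↦f(k): 1:1 2:1 3:1 6:1 9:1 18:1  a_18=6
d|20:{1,2,4,5,10,20}  Σf=1+1+1+1+1+1=6
[q^24] f(1)=1,f(2)=1,f(3)=1,f(4)=1,f(6)=1,f(8)=1,f(12)=1,f(24)=1 ⇒ 8
n=30: 1·30 2·15 3·10 5·6 6·5 10·3 15·2 30·1  f→[1+1+1+1+1+1+1+1]=8
[q^34] f(34)=1,f(17)=1,f(2)=1,f(1)=1 ⇒ 4

6, 6, 8, 8, 4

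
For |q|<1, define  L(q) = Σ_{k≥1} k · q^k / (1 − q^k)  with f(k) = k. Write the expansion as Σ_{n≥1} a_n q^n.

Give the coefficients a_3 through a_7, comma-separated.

q^3  k|3↦f(k): 1:1 3:3  a_3=4
q^4  k|4↦f(k): 4:4 2:2 1:1  a_4=7
d|5:{1,5}  Σf=1+5=6
d|6:{1,2,3,6}  Σf=1+2+3+6=12
[q^7] f(7)=7,f(1)=1 ⇒ 8

4, 7, 6, 12, 8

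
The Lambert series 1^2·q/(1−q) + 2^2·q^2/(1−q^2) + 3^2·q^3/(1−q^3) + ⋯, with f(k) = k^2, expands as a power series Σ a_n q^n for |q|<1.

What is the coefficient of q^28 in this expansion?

a_28 = 1050

d|28:{1,2,4,7,14,28}  Σf=1+4+16+49+196+784=1050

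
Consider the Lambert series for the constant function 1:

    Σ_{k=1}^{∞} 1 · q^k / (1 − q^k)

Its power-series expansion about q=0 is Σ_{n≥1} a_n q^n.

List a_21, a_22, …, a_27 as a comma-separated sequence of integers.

d|21:{21,7,3,1}  Σf=1+1+1+1=4
d|22:{22,11,2,1}  Σf=1+1+1+1=4
n=23: 23·1 1·23  f→[1+1]=2
n=24: 1·24 2·12 3·8 4·6 6·4 8·3 12·2 24·1  f→[1+1+1+1+1+1+1+1]=8
q^25  k|25↦f(k): 1:1 5:1 25:1  a_25=3
n=26: 1·26 2·13 13·2 26·1  f→[1+1+1+1]=4
q^27  k|27↦f(k): 27:1 9:1 3:1 1:1  a_27=4

4, 4, 2, 8, 3, 4, 4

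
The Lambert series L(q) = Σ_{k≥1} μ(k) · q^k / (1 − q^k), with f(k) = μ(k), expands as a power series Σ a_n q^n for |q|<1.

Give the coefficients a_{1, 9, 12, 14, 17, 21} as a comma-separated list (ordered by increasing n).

n=1: 1·1  μ→[1]=1
d|9:{1,3,9}  Σμ=1+(-1)+0=0
[q^12] μ(1)=1,μ(2)=-1,μ(3)=-1,μ(4)=0,μ(6)=1,μ(12)=0 ⇒ 0
n=14: 1·14 2·7 7·2 14·1  μ→[1+(-1)+(-1)+1]=0
q^17  k|17↦μ(k): 17:-1 1:1  a_17=0
n=21: 21·1 7·3 3·7 1·21  μ→[1+(-1)+(-1)+1]=0

1, 0, 0, 0, 0, 0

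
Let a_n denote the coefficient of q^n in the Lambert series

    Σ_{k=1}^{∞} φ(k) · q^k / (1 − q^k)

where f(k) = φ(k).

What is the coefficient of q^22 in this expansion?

d|22:{1,2,11,22}  Σφ=1+1+10+10=22

a_22 = 22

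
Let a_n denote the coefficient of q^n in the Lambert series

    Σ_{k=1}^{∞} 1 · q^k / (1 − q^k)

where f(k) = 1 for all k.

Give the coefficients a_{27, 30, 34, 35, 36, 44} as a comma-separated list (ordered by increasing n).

q^27  k|27↦f(k): 1:1 3:1 9:1 27:1  a_27=4
[q^30] f(1)=1,f(2)=1,f(3)=1,f(5)=1,f(6)=1,f(10)=1,f(15)=1,f(30)=1 ⇒ 8
[q^34] f(1)=1,f(2)=1,f(17)=1,f(34)=1 ⇒ 4
n=35: 35·1 7·5 5·7 1·35  f→[1+1+1+1]=4
d|36:{1,2,3,4,6,9,12,18,36}  Σf=1+1+1+1+1+1+1+1+1=9
q^44  k|44↦f(k): 1:1 2:1 4:1 11:1 22:1 44:1  a_44=6

4, 8, 4, 4, 9, 6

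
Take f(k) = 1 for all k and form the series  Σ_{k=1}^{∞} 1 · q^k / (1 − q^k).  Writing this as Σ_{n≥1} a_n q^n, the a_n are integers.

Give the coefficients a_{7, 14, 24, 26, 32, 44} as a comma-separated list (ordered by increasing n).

d|7:{7,1}  Σf=1+1=2
[q^14] f(1)=1,f(2)=1,f(7)=1,f(14)=1 ⇒ 4
n=24: 1·24 2·12 3·8 4·6 6·4 8·3 12·2 24·1  f→[1+1+1+1+1+1+1+1]=8
[q^26] f(1)=1,f(2)=1,f(13)=1,f(26)=1 ⇒ 4
q^32  k|32↦f(k): 32:1 16:1 8:1 4:1 2:1 1:1  a_32=6
n=44: 1·44 2·22 4·11 11·4 22·2 44·1  f→[1+1+1+1+1+1]=6

2, 4, 8, 4, 6, 6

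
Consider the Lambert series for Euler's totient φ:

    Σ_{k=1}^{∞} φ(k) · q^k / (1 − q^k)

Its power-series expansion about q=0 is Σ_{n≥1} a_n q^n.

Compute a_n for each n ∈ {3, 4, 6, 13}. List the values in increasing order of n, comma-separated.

[q^3] φ(3)=2,φ(1)=1 ⇒ 3
q^4  k|4↦φ(k): 4:2 2:1 1:1  a_4=4
q^6  k|6↦φ(k): 1:1 2:1 3:2 6:2  a_6=6
[q^13] φ(13)=12,φ(1)=1 ⇒ 13

3, 4, 6, 13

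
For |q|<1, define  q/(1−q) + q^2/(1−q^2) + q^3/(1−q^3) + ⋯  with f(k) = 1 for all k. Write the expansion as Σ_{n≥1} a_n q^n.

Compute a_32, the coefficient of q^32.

a_32 = 6

[q^32] f(1)=1,f(2)=1,f(4)=1,f(8)=1,f(16)=1,f(32)=1 ⇒ 6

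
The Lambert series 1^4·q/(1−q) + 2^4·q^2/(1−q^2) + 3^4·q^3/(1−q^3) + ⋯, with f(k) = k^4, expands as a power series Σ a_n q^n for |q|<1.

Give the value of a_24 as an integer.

q^24  k|24↦f(k): 1:1 2:16 3:81 4:256 6:1296 8:4096 12:20736 24:331776  a_24=358258

a_24 = 358258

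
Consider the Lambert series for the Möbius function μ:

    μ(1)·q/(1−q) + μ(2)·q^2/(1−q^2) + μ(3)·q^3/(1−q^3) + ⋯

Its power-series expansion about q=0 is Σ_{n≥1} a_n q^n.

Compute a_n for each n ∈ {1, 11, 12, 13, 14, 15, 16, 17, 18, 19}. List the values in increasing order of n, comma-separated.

1, 0, 0, 0, 0, 0, 0, 0, 0, 0

[q^1] μ(1)=1 ⇒ 1
d|11:{1,11}  Σμ=1+(-1)=0
n=12: 12·1 6·2 4·3 3·4 2·6 1·12  μ→[0+1+0+(-1)+(-1)+1]=0
q^13  k|13↦μ(k): 1:1 13:-1  a_13=0
q^14  k|14↦μ(k): 1:1 2:-1 7:-1 14:1  a_14=0
[q^15] μ(1)=1,μ(3)=-1,μ(5)=-1,μ(15)=1 ⇒ 0
n=16: 16·1 8·2 4·4 2·8 1·16  μ→[0+0+0+(-1)+1]=0
q^17  k|17↦μ(k): 1:1 17:-1  a_17=0
[q^18] μ(18)=0,μ(9)=0,μ(6)=1,μ(3)=-1,μ(2)=-1,μ(1)=1 ⇒ 0
d|19:{19,1}  Σμ=(-1)+1=0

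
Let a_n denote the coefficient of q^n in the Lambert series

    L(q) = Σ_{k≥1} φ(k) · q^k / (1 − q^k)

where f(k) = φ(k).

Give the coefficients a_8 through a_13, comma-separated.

n=8: 8·1 4·2 2·4 1·8  φ→[4+2+1+1]=8
q^9  k|9↦φ(k): 1:1 3:2 9:6  a_9=9
[q^10] φ(1)=1,φ(2)=1,φ(5)=4,φ(10)=4 ⇒ 10
[q^11] φ(11)=10,φ(1)=1 ⇒ 11
n=12: 12·1 6·2 4·3 3·4 2·6 1·12  φ→[4+2+2+2+1+1]=12
[q^13] φ(1)=1,φ(13)=12 ⇒ 13

8, 9, 10, 11, 12, 13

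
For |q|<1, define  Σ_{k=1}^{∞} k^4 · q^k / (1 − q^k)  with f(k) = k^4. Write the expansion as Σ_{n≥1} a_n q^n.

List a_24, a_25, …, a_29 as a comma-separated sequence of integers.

358258, 391251, 485554, 538084, 655746, 707282

d|24:{24,12,8,6,4,3,2,1}  Σf=331776+20736+4096+1296+256+81+16+1=358258
d|25:{1,5,25}  Σf=1+625+390625=391251
q^26  k|26↦f(k): 26:456976 13:28561 2:16 1:1  a_26=485554
n=27: 27·1 9·3 3·9 1·27  f→[531441+6561+81+1]=538084
n=28: 28·1 14·2 7·4 4·7 2·14 1·28  f→[614656+38416+2401+256+16+1]=655746
d|29:{1,29}  Σf=1+707281=707282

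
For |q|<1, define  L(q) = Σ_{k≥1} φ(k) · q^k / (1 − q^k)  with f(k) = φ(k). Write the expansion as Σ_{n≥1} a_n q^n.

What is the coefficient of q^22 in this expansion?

q^22  k|22↦φ(k): 1:1 2:1 11:10 22:10  a_22=22

a_22 = 22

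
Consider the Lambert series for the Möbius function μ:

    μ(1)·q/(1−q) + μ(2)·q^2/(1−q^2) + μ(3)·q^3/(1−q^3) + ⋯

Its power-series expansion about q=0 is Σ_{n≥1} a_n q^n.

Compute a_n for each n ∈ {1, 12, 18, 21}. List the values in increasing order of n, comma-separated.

d|1:{1}  Σμ=1=1
q^12  k|12↦μ(k): 12:0 6:1 4:0 3:-1 2:-1 1:1  a_12=0
d|18:{1,2,3,6,9,18}  Σμ=1+(-1)+(-1)+1+0+0=0
q^21  k|21↦μ(k): 21:1 7:-1 3:-1 1:1  a_21=0

1, 0, 0, 0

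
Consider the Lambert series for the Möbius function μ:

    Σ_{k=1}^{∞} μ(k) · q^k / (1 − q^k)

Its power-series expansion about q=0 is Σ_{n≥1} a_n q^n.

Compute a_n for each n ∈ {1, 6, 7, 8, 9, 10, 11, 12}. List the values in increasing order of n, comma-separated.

1, 0, 0, 0, 0, 0, 0, 0

n=1: 1·1  μ→[1]=1
[q^6] μ(6)=1,μ(3)=-1,μ(2)=-1,μ(1)=1 ⇒ 0
[q^7] μ(1)=1,μ(7)=-1 ⇒ 0
d|8:{1,2,4,8}  Σμ=1+(-1)+0+0=0
d|9:{9,3,1}  Σμ=0+(-1)+1=0
q^10  k|10↦μ(k): 10:1 5:-1 2:-1 1:1  a_10=0
q^11  k|11↦μ(k): 1:1 11:-1  a_11=0
q^12  k|12↦μ(k): 12:0 6:1 4:0 3:-1 2:-1 1:1  a_12=0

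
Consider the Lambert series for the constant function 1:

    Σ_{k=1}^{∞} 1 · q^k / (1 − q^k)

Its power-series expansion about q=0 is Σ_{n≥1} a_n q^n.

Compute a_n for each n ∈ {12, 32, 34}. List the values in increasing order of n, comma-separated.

[q^12] f(1)=1,f(2)=1,f(3)=1,f(4)=1,f(6)=1,f(12)=1 ⇒ 6
d|32:{1,2,4,8,16,32}  Σf=1+1+1+1+1+1=6
[q^34] f(34)=1,f(17)=1,f(2)=1,f(1)=1 ⇒ 4

6, 6, 4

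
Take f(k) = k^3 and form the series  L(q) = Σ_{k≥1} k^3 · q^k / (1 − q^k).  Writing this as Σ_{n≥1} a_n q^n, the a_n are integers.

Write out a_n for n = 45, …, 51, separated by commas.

95382, 109512, 103824, 131068, 117993, 141759, 137592

q^45  k|45↦f(k): 45:91125 15:3375 9:729 5:125 3:27 1:1  a_45=95382
d|46:{1,2,23,46}  Σf=1+8+12167+97336=109512
n=47: 1·47 47·1  f→[1+103823]=103824
q^48  k|48↦f(k): 48:110592 24:13824 16:4096 12:1728 8:512 6:216 4:64 3:27 2:8 1:1  a_48=131068
q^49  k|49↦f(k): 1:1 7:343 49:117649  a_49=117993
[q^50] f(1)=1,f(2)=8,f(5)=125,f(10)=1000,f(25)=15625,f(50)=125000 ⇒ 141759
[q^51] f(51)=132651,f(17)=4913,f(3)=27,f(1)=1 ⇒ 137592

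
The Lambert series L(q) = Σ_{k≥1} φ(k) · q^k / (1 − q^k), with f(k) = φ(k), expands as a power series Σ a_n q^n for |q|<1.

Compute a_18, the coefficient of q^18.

n=18: 1·18 2·9 3·6 6·3 9·2 18·1  φ→[1+1+2+2+6+6]=18

a_18 = 18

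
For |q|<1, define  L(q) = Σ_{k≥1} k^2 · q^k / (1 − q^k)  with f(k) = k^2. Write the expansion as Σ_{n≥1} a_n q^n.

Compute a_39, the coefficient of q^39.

d|39:{1,3,13,39}  Σf=1+9+169+1521=1700

a_39 = 1700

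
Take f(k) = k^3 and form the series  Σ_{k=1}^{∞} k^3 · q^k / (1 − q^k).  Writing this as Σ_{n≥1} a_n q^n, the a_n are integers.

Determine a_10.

n=10: 1·10 2·5 5·2 10·1  f→[1+8+125+1000]=1134

a_10 = 1134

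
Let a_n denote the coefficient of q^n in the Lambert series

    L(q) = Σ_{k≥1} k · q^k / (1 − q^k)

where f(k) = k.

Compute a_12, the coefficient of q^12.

[q^12] f(12)=12,f(6)=6,f(4)=4,f(3)=3,f(2)=2,f(1)=1 ⇒ 28

a_12 = 28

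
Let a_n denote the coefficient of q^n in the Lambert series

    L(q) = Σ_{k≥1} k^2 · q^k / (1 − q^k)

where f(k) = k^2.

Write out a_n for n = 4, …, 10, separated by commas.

21, 26, 50, 50, 85, 91, 130

d|4:{4,2,1}  Σf=16+4+1=21
q^5  k|5↦f(k): 1:1 5:25  a_5=26
n=6: 1·6 2·3 3·2 6·1  f→[1+4+9+36]=50
[q^7] f(1)=1,f(7)=49 ⇒ 50
q^8  k|8↦f(k): 8:64 4:16 2:4 1:1  a_8=85
q^9  k|9↦f(k): 1:1 3:9 9:81  a_9=91
q^10  k|10↦f(k): 10:100 5:25 2:4 1:1  a_10=130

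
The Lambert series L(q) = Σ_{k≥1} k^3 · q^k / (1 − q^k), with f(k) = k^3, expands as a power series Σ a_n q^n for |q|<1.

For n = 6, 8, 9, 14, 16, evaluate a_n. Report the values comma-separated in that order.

252, 585, 757, 3096, 4681

d|6:{6,3,2,1}  Σf=216+27+8+1=252
d|8:{8,4,2,1}  Σf=512+64+8+1=585
[q^9] f(9)=729,f(3)=27,f(1)=1 ⇒ 757
n=14: 1·14 2·7 7·2 14·1  f→[1+8+343+2744]=3096
q^16  k|16↦f(k): 16:4096 8:512 4:64 2:8 1:1  a_16=4681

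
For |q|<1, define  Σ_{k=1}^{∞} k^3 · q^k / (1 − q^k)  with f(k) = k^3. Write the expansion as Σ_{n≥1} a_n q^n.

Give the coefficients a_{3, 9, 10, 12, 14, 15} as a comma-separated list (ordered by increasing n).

28, 757, 1134, 2044, 3096, 3528

[q^3] f(3)=27,f(1)=1 ⇒ 28
n=9: 1·9 3·3 9·1  f→[1+27+729]=757
q^10  k|10↦f(k): 1:1 2:8 5:125 10:1000  a_10=1134
n=12: 12·1 6·2 4·3 3·4 2·6 1·12  f→[1728+216+64+27+8+1]=2044
q^14  k|14↦f(k): 1:1 2:8 7:343 14:2744  a_14=3096
q^15  k|15↦f(k): 1:1 3:27 5:125 15:3375  a_15=3528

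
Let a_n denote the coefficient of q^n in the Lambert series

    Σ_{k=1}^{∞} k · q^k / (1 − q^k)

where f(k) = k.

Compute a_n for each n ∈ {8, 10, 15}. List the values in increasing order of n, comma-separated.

n=8: 1·8 2·4 4·2 8·1  f→[1+2+4+8]=15
d|10:{1,2,5,10}  Σf=1+2+5+10=18
[q^15] f(1)=1,f(3)=3,f(5)=5,f(15)=15 ⇒ 24

15, 18, 24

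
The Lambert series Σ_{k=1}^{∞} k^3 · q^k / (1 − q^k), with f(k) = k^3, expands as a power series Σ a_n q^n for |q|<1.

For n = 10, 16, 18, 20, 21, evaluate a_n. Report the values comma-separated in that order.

1134, 4681, 6813, 9198, 9632

d|10:{10,5,2,1}  Σf=1000+125+8+1=1134
[q^16] f(1)=1,f(2)=8,f(4)=64,f(8)=512,f(16)=4096 ⇒ 4681
d|18:{1,2,3,6,9,18}  Σf=1+8+27+216+729+5832=6813
q^20  k|20↦f(k): 1:1 2:8 4:64 5:125 10:1000 20:8000  a_20=9198
q^21  k|21↦f(k): 21:9261 7:343 3:27 1:1  a_21=9632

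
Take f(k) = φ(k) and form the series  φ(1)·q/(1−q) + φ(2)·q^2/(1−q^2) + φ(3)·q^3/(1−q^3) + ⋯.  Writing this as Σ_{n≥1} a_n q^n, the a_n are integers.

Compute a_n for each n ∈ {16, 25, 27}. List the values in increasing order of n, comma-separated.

q^16  k|16↦φ(k): 16:8 8:4 4:2 2:1 1:1  a_16=16
d|25:{25,5,1}  Σφ=20+4+1=25
q^27  k|27↦φ(k): 1:1 3:2 9:6 27:18  a_27=27

16, 25, 27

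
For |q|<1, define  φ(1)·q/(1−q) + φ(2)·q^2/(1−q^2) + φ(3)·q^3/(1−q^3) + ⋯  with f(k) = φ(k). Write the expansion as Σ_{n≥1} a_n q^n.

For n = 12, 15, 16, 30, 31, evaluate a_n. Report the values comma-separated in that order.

[q^12] φ(12)=4,φ(6)=2,φ(4)=2,φ(3)=2,φ(2)=1,φ(1)=1 ⇒ 12
[q^15] φ(15)=8,φ(5)=4,φ(3)=2,φ(1)=1 ⇒ 15
[q^16] φ(1)=1,φ(2)=1,φ(4)=2,φ(8)=4,φ(16)=8 ⇒ 16
n=30: 1·30 2·15 3·10 5·6 6·5 10·3 15·2 30·1  φ→[1+1+2+4+2+4+8+8]=30
[q^31] φ(31)=30,φ(1)=1 ⇒ 31

12, 15, 16, 30, 31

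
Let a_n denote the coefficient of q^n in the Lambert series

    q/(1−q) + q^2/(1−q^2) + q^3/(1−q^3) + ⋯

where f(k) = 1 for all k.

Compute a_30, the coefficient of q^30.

a_30 = 8

d|30:{1,2,3,5,6,10,15,30}  Σf=1+1+1+1+1+1+1+1=8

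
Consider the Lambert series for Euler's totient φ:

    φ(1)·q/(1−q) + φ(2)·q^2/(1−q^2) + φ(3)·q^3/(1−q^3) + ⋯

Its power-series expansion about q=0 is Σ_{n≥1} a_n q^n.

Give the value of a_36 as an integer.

q^36  k|36↦φ(k): 1:1 2:1 3:2 4:2 6:2 9:6 12:4 18:6 36:12  a_36=36

a_36 = 36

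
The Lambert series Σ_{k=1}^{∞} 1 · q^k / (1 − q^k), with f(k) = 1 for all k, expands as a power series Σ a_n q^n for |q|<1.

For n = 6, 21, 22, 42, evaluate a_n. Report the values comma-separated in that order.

q^6  k|6↦f(k): 6:1 3:1 2:1 1:1  a_6=4
[q^21] f(21)=1,f(7)=1,f(3)=1,f(1)=1 ⇒ 4
q^22  k|22↦f(k): 1:1 2:1 11:1 22:1  a_22=4
n=42: 1·42 2·21 3·14 6·7 7·6 14·3 21·2 42·1  f→[1+1+1+1+1+1+1+1]=8

4, 4, 4, 8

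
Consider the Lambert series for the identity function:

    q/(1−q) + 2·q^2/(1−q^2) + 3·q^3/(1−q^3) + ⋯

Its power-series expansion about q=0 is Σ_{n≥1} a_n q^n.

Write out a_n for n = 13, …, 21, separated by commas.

d|13:{13,1}  Σf=13+1=14
n=14: 1·14 2·7 7·2 14·1  f→[1+2+7+14]=24
q^15  k|15↦f(k): 1:1 3:3 5:5 15:15  a_15=24
[q^16] f(1)=1,f(2)=2,f(4)=4,f(8)=8,f(16)=16 ⇒ 31
q^17  k|17↦f(k): 1:1 17:17  a_17=18
[q^18] f(18)=18,f(9)=9,f(6)=6,f(3)=3,f(2)=2,f(1)=1 ⇒ 39
[q^19] f(19)=19,f(1)=1 ⇒ 20
[q^20] f(20)=20,f(10)=10,f(5)=5,f(4)=4,f(2)=2,f(1)=1 ⇒ 42
d|21:{1,3,7,21}  Σf=1+3+7+21=32

14, 24, 24, 31, 18, 39, 20, 42, 32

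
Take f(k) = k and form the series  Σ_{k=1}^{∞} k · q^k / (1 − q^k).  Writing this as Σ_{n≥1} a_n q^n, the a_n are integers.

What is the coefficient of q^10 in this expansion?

a_10 = 18

n=10: 10·1 5·2 2·5 1·10  f→[10+5+2+1]=18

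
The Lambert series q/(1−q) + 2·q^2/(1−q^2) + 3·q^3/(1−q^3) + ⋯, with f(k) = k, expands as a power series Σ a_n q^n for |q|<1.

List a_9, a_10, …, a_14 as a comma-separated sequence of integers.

13, 18, 12, 28, 14, 24

n=9: 1·9 3·3 9·1  f→[1+3+9]=13
d|10:{1,2,5,10}  Σf=1+2+5+10=18
d|11:{11,1}  Σf=11+1=12
q^12  k|12↦f(k): 1:1 2:2 3:3 4:4 6:6 12:12  a_12=28
[q^13] f(1)=1,f(13)=13 ⇒ 14
n=14: 14·1 7·2 2·7 1·14  f→[14+7+2+1]=24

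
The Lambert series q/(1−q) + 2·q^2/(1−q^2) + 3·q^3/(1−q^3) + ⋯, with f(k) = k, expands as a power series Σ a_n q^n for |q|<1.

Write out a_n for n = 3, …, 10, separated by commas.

4, 7, 6, 12, 8, 15, 13, 18

n=3: 3·1 1·3  f→[3+1]=4
q^4  k|4↦f(k): 1:1 2:2 4:4  a_4=7
[q^5] f(1)=1,f(5)=5 ⇒ 6
n=6: 6·1 3·2 2·3 1·6  f→[6+3+2+1]=12
n=7: 1·7 7·1  f→[1+7]=8
[q^8] f(8)=8,f(4)=4,f(2)=2,f(1)=1 ⇒ 15
n=9: 9·1 3·3 1·9  f→[9+3+1]=13
d|10:{1,2,5,10}  Σf=1+2+5+10=18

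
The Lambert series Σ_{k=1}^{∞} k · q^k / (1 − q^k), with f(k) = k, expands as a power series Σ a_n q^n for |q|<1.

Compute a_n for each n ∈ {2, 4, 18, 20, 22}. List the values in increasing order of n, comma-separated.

d|2:{1,2}  Σf=1+2=3
q^4  k|4↦f(k): 1:1 2:2 4:4  a_4=7
q^18  k|18↦f(k): 18:18 9:9 6:6 3:3 2:2 1:1  a_18=39
[q^20] f(20)=20,f(10)=10,f(5)=5,f(4)=4,f(2)=2,f(1)=1 ⇒ 42
d|22:{1,2,11,22}  Σf=1+2+11+22=36

3, 7, 39, 42, 36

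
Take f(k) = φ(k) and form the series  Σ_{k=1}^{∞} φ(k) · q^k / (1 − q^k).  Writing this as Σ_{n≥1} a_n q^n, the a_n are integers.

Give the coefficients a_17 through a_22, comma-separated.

q^17  k|17↦φ(k): 17:16 1:1  a_17=17
d|18:{18,9,6,3,2,1}  Σφ=6+6+2+2+1+1=18
q^19  k|19↦φ(k): 1:1 19:18  a_19=19
q^20  k|20↦φ(k): 20:8 10:4 5:4 4:2 2:1 1:1  a_20=20
q^21  k|21↦φ(k): 21:12 7:6 3:2 1:1  a_21=21
[q^22] φ(22)=10,φ(11)=10,φ(2)=1,φ(1)=1 ⇒ 22

17, 18, 19, 20, 21, 22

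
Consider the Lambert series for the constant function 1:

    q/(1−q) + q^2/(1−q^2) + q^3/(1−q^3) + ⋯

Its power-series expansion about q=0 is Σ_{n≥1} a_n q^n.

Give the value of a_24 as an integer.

a_24 = 8

n=24: 24·1 12·2 8·3 6·4 4·6 3·8 2·12 1·24  f→[1+1+1+1+1+1+1+1]=8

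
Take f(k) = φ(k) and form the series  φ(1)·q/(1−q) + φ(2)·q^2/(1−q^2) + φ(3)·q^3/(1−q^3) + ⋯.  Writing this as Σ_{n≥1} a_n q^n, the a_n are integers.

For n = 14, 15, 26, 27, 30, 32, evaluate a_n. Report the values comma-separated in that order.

[q^14] φ(14)=6,φ(7)=6,φ(2)=1,φ(1)=1 ⇒ 14
d|15:{15,5,3,1}  Σφ=8+4+2+1=15
q^26  k|26↦φ(k): 1:1 2:1 13:12 26:12  a_26=26
d|27:{1,3,9,27}  Σφ=1+2+6+18=27
d|30:{30,15,10,6,5,3,2,1}  Σφ=8+8+4+2+4+2+1+1=30
d|32:{32,16,8,4,2,1}  Σφ=16+8+4+2+1+1=32

14, 15, 26, 27, 30, 32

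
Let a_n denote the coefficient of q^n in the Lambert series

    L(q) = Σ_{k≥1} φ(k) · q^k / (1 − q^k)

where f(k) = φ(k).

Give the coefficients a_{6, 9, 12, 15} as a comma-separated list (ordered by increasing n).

q^6  k|6↦φ(k): 1:1 2:1 3:2 6:2  a_6=6
d|9:{1,3,9}  Σφ=1+2+6=9
q^12  k|12↦φ(k): 1:1 2:1 3:2 4:2 6:2 12:4  a_12=12
q^15  k|15↦φ(k): 15:8 5:4 3:2 1:1  a_15=15

6, 9, 12, 15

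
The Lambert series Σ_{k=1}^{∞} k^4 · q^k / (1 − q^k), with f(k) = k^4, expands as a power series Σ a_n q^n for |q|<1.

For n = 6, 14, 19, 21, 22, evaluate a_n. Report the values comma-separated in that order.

1394, 40834, 130322, 196964, 248914

q^6  k|6↦f(k): 6:1296 3:81 2:16 1:1  a_6=1394
q^14  k|14↦f(k): 14:38416 7:2401 2:16 1:1  a_14=40834
q^19  k|19↦f(k): 19:130321 1:1  a_19=130322
d|21:{21,7,3,1}  Σf=194481+2401+81+1=196964
d|22:{1,2,11,22}  Σf=1+16+14641+234256=248914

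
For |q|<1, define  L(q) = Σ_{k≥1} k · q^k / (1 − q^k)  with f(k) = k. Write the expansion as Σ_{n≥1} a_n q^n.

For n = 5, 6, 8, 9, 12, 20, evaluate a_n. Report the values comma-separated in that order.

6, 12, 15, 13, 28, 42

[q^5] f(1)=1,f(5)=5 ⇒ 6
q^6  k|6↦f(k): 6:6 3:3 2:2 1:1  a_6=12
d|8:{1,2,4,8}  Σf=1+2+4+8=15
q^9  k|9↦f(k): 1:1 3:3 9:9  a_9=13
[q^12] f(1)=1,f(2)=2,f(3)=3,f(4)=4,f(6)=6,f(12)=12 ⇒ 28
n=20: 1·20 2·10 4·5 5·4 10·2 20·1  f→[1+2+4+5+10+20]=42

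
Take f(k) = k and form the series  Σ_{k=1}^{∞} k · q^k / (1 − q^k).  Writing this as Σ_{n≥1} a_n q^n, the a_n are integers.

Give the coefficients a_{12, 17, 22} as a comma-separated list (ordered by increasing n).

d|12:{12,6,4,3,2,1}  Σf=12+6+4+3+2+1=28
d|17:{1,17}  Σf=1+17=18
[q^22] f(1)=1,f(2)=2,f(11)=11,f(22)=22 ⇒ 36

28, 18, 36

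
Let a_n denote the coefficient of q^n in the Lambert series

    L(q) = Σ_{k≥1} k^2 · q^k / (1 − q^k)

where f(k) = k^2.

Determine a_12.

a_12 = 210

d|12:{1,2,3,4,6,12}  Σf=1+4+9+16+36+144=210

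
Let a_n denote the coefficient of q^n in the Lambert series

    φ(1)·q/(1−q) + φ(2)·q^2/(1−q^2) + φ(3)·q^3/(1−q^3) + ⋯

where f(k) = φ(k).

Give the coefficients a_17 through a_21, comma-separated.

q^17  k|17↦φ(k): 17:16 1:1  a_17=17
q^18  k|18↦φ(k): 1:1 2:1 3:2 6:2 9:6 18:6  a_18=18
q^19  k|19↦φ(k): 1:1 19:18  a_19=19
q^20  k|20↦φ(k): 20:8 10:4 5:4 4:2 2:1 1:1  a_20=20
q^21  k|21↦φ(k): 1:1 3:2 7:6 21:12  a_21=21

17, 18, 19, 20, 21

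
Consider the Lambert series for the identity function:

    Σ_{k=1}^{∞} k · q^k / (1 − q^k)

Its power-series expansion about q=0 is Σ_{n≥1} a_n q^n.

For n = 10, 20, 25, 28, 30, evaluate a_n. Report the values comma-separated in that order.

d|10:{1,2,5,10}  Σf=1+2+5+10=18
n=20: 20·1 10·2 5·4 4·5 2·10 1·20  f→[20+10+5+4+2+1]=42
d|25:{1,5,25}  Σf=1+5+25=31
n=28: 28·1 14·2 7·4 4·7 2·14 1·28  f→[28+14+7+4+2+1]=56
d|30:{1,2,3,5,6,10,15,30}  Σf=1+2+3+5+6+10+15+30=72

18, 42, 31, 56, 72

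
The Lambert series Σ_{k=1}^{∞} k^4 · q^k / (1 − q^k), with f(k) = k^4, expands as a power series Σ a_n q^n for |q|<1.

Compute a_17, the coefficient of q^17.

a_17 = 83522

n=17: 1·17 17·1  f→[1+83521]=83522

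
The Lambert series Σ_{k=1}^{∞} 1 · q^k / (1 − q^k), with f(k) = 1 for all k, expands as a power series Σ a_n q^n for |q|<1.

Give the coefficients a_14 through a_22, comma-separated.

[q^14] f(14)=1,f(7)=1,f(2)=1,f(1)=1 ⇒ 4
n=15: 15·1 5·3 3·5 1·15  f→[1+1+1+1]=4
q^16  k|16↦f(k): 16:1 8:1 4:1 2:1 1:1  a_16=5
n=17: 1·17 17·1  f→[1+1]=2
d|18:{1,2,3,6,9,18}  Σf=1+1+1+1+1+1=6
n=19: 19·1 1·19  f→[1+1]=2
d|20:{20,10,5,4,2,1}  Σf=1+1+1+1+1+1=6
[q^21] f(1)=1,f(3)=1,f(7)=1,f(21)=1 ⇒ 4
[q^22] f(1)=1,f(2)=1,f(11)=1,f(22)=1 ⇒ 4

4, 4, 5, 2, 6, 2, 6, 4, 4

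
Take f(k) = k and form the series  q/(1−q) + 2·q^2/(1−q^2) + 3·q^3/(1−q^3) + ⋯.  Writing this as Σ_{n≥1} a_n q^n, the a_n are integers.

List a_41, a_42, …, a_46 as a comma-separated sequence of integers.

42, 96, 44, 84, 78, 72

d|41:{1,41}  Σf=1+41=42
[q^42] f(1)=1,f(2)=2,f(3)=3,f(6)=6,f(7)=7,f(14)=14,f(21)=21,f(42)=42 ⇒ 96
[q^43] f(1)=1,f(43)=43 ⇒ 44
d|44:{1,2,4,11,22,44}  Σf=1+2+4+11+22+44=84
[q^45] f(1)=1,f(3)=3,f(5)=5,f(9)=9,f(15)=15,f(45)=45 ⇒ 78
q^46  k|46↦f(k): 46:46 23:23 2:2 1:1  a_46=72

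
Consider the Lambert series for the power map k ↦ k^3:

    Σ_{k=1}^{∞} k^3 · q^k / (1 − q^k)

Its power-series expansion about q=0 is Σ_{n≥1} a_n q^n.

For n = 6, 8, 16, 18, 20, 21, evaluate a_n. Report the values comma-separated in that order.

252, 585, 4681, 6813, 9198, 9632

[q^6] f(6)=216,f(3)=27,f(2)=8,f(1)=1 ⇒ 252
n=8: 1·8 2·4 4·2 8·1  f→[1+8+64+512]=585
n=16: 16·1 8·2 4·4 2·8 1·16  f→[4096+512+64+8+1]=4681
[q^18] f(1)=1,f(2)=8,f(3)=27,f(6)=216,f(9)=729,f(18)=5832 ⇒ 6813
[q^20] f(1)=1,f(2)=8,f(4)=64,f(5)=125,f(10)=1000,f(20)=8000 ⇒ 9198
[q^21] f(21)=9261,f(7)=343,f(3)=27,f(1)=1 ⇒ 9632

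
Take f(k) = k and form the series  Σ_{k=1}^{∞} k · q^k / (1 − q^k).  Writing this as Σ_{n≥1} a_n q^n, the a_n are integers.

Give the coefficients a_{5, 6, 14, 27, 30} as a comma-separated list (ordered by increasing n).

[q^5] f(1)=1,f(5)=5 ⇒ 6
d|6:{6,3,2,1}  Σf=6+3+2+1=12
q^14  k|14↦f(k): 14:14 7:7 2:2 1:1  a_14=24
[q^27] f(1)=1,f(3)=3,f(9)=9,f(27)=27 ⇒ 40
q^30  k|30↦f(k): 30:30 15:15 10:10 6:6 5:5 3:3 2:2 1:1  a_30=72

6, 12, 24, 40, 72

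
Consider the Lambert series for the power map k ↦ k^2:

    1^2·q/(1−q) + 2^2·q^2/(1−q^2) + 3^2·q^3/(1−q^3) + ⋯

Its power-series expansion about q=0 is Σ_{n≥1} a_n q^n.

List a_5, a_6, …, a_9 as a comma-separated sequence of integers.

n=5: 1·5 5·1  f→[1+25]=26
n=6: 6·1 3·2 2·3 1·6  f→[36+9+4+1]=50
d|7:{7,1}  Σf=49+1=50
[q^8] f(8)=64,f(4)=16,f(2)=4,f(1)=1 ⇒ 85
d|9:{1,3,9}  Σf=1+9+81=91

26, 50, 50, 85, 91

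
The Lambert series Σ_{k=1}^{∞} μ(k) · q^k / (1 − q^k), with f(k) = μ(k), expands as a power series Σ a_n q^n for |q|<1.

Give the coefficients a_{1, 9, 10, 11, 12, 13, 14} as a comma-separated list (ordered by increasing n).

q^1  k|1↦μ(k): 1:1  a_1=1
d|9:{9,3,1}  Σμ=0+(-1)+1=0
n=10: 10·1 5·2 2·5 1·10  μ→[1+(-1)+(-1)+1]=0
[q^11] μ(11)=-1,μ(1)=1 ⇒ 0
d|12:{12,6,4,3,2,1}  Σμ=0+1+0+(-1)+(-1)+1=0
q^13  k|13↦μ(k): 13:-1 1:1  a_13=0
d|14:{14,7,2,1}  Σμ=1+(-1)+(-1)+1=0

1, 0, 0, 0, 0, 0, 0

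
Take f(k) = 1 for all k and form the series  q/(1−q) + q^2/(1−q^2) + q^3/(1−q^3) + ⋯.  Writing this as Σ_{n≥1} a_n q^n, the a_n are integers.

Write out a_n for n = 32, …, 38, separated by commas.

6, 4, 4, 4, 9, 2, 4

d|32:{32,16,8,4,2,1}  Σf=1+1+1+1+1+1=6
n=33: 33·1 11·3 3·11 1·33  f→[1+1+1+1]=4
d|34:{34,17,2,1}  Σf=1+1+1+1=4
d|35:{1,5,7,35}  Σf=1+1+1+1=4
d|36:{36,18,12,9,6,4,3,2,1}  Σf=1+1+1+1+1+1+1+1+1=9
d|37:{1,37}  Σf=1+1=2
n=38: 1·38 2·19 19·2 38·1  f→[1+1+1+1]=4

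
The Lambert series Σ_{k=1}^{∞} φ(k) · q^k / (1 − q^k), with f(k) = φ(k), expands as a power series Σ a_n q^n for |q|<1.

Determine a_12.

n=12: 12·1 6·2 4·3 3·4 2·6 1·12  φ→[4+2+2+2+1+1]=12

a_12 = 12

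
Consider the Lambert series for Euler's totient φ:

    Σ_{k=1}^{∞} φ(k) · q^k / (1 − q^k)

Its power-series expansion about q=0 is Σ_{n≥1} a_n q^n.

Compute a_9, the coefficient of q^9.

d|9:{1,3,9}  Σφ=1+2+6=9

a_9 = 9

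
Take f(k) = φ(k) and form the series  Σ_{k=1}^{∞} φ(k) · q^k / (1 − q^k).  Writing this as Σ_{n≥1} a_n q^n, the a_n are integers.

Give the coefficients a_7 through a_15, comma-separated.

d|7:{7,1}  Σφ=6+1=7
q^8  k|8↦φ(k): 1:1 2:1 4:2 8:4  a_8=8
[q^9] φ(1)=1,φ(3)=2,φ(9)=6 ⇒ 9
d|10:{1,2,5,10}  Σφ=1+1+4+4=10
n=11: 11·1 1·11  φ→[10+1]=11
[q^12] φ(12)=4,φ(6)=2,φ(4)=2,φ(3)=2,φ(2)=1,φ(1)=1 ⇒ 12
q^13  k|13↦φ(k): 1:1 13:12  a_13=13
[q^14] φ(14)=6,φ(7)=6,φ(2)=1,φ(1)=1 ⇒ 14
[q^15] φ(1)=1,φ(3)=2,φ(5)=4,φ(15)=8 ⇒ 15

7, 8, 9, 10, 11, 12, 13, 14, 15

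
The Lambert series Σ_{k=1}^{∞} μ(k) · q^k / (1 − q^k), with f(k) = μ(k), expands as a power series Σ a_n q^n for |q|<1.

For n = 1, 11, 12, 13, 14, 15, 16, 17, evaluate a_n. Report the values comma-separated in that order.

1, 0, 0, 0, 0, 0, 0, 0

d|1:{1}  Σμ=1=1
n=11: 11·1 1·11  μ→[(-1)+1]=0
q^12  k|12↦μ(k): 1:1 2:-1 3:-1 4:0 6:1 12:0  a_12=0
n=13: 1·13 13·1  μ→[1+(-1)]=0
n=14: 14·1 7·2 2·7 1·14  μ→[1+(-1)+(-1)+1]=0
q^15  k|15↦μ(k): 1:1 3:-1 5:-1 15:1  a_15=0
d|16:{1,2,4,8,16}  Σμ=1+(-1)+0+0+0=0
[q^17] μ(1)=1,μ(17)=-1 ⇒ 0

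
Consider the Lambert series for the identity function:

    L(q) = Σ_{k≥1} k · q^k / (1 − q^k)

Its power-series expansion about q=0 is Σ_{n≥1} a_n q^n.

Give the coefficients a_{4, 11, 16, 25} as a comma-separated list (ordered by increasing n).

7, 12, 31, 31

n=4: 1·4 2·2 4·1  f→[1+2+4]=7
d|11:{1,11}  Σf=1+11=12
d|16:{16,8,4,2,1}  Σf=16+8+4+2+1=31
d|25:{1,5,25}  Σf=1+5+25=31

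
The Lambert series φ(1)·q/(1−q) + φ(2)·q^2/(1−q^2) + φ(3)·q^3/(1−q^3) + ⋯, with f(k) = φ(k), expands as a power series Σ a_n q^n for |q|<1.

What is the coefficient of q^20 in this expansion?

d|20:{20,10,5,4,2,1}  Σφ=8+4+4+2+1+1=20

a_20 = 20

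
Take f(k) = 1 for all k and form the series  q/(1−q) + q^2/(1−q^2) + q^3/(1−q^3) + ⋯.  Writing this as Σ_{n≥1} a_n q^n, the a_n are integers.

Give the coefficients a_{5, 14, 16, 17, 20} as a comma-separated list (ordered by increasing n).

q^5  k|5↦f(k): 5:1 1:1  a_5=2
d|14:{1,2,7,14}  Σf=1+1+1+1=4
q^16  k|16↦f(k): 16:1 8:1 4:1 2:1 1:1  a_16=5
q^17  k|17↦f(k): 1:1 17:1  a_17=2
q^20  k|20↦f(k): 1:1 2:1 4:1 5:1 10:1 20:1  a_20=6

2, 4, 5, 2, 6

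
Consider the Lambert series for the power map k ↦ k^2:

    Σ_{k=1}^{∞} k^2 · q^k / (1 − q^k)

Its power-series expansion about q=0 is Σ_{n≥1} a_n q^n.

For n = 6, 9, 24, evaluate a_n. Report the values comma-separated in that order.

50, 91, 850

q^6  k|6↦f(k): 6:36 3:9 2:4 1:1  a_6=50
q^9  k|9↦f(k): 1:1 3:9 9:81  a_9=91
q^24  k|24↦f(k): 24:576 12:144 8:64 6:36 4:16 3:9 2:4 1:1  a_24=850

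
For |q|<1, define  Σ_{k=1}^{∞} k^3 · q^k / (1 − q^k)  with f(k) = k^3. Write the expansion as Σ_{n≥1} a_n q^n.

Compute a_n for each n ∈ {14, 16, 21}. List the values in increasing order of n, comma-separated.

3096, 4681, 9632

[q^14] f(1)=1,f(2)=8,f(7)=343,f(14)=2744 ⇒ 3096
n=16: 1·16 2·8 4·4 8·2 16·1  f→[1+8+64+512+4096]=4681
n=21: 1·21 3·7 7·3 21·1  f→[1+27+343+9261]=9632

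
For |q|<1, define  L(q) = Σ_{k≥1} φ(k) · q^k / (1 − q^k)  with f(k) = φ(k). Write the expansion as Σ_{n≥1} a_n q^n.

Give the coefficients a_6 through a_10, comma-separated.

d|6:{1,2,3,6}  Σφ=1+1+2+2=6
[q^7] φ(7)=6,φ(1)=1 ⇒ 7
[q^8] φ(1)=1,φ(2)=1,φ(4)=2,φ(8)=4 ⇒ 8
q^9  k|9↦φ(k): 9:6 3:2 1:1  a_9=9
n=10: 10·1 5·2 2·5 1·10  φ→[4+4+1+1]=10

6, 7, 8, 9, 10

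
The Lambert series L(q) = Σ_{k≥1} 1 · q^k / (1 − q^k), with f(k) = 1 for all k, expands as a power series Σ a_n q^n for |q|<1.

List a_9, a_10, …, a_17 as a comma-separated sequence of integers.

[q^9] f(1)=1,f(3)=1,f(9)=1 ⇒ 3
d|10:{1,2,5,10}  Σf=1+1+1+1=4
n=11: 1·11 11·1  f→[1+1]=2
q^12  k|12↦f(k): 12:1 6:1 4:1 3:1 2:1 1:1  a_12=6
[q^13] f(1)=1,f(13)=1 ⇒ 2
q^14  k|14↦f(k): 1:1 2:1 7:1 14:1  a_14=4
n=15: 1·15 3·5 5·3 15·1  f→[1+1+1+1]=4
n=16: 1·16 2·8 4·4 8·2 16·1  f→[1+1+1+1+1]=5
d|17:{17,1}  Σf=1+1=2

3, 4, 2, 6, 2, 4, 4, 5, 2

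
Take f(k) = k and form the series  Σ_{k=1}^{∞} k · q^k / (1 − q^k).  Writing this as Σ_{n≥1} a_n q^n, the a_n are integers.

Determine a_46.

a_46 = 72

d|46:{46,23,2,1}  Σf=46+23+2+1=72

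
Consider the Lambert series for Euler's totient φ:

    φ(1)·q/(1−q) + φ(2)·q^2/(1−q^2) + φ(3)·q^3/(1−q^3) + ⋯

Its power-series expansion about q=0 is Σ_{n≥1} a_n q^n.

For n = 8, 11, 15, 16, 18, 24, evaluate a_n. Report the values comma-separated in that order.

n=8: 1·8 2·4 4·2 8·1  φ→[1+1+2+4]=8
[q^11] φ(1)=1,φ(11)=10 ⇒ 11
n=15: 1·15 3·5 5·3 15·1  φ→[1+2+4+8]=15
n=16: 16·1 8·2 4·4 2·8 1·16  φ→[8+4+2+1+1]=16
[q^18] φ(18)=6,φ(9)=6,φ(6)=2,φ(3)=2,φ(2)=1,φ(1)=1 ⇒ 18
[q^24] φ(1)=1,φ(2)=1,φ(3)=2,φ(4)=2,φ(6)=2,φ(8)=4,φ(12)=4,φ(24)=8 ⇒ 24

8, 11, 15, 16, 18, 24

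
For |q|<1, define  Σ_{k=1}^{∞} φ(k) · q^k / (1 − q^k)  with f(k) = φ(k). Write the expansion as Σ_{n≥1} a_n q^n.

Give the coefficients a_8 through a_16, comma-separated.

q^8  k|8↦φ(k): 8:4 4:2 2:1 1:1  a_8=8
d|9:{9,3,1}  Σφ=6+2+1=9
n=10: 1·10 2·5 5·2 10·1  φ→[1+1+4+4]=10
d|11:{1,11}  Σφ=1+10=11
[q^12] φ(1)=1,φ(2)=1,φ(3)=2,φ(4)=2,φ(6)=2,φ(12)=4 ⇒ 12
d|13:{13,1}  Σφ=12+1=13
q^14  k|14↦φ(k): 14:6 7:6 2:1 1:1  a_14=14
[q^15] φ(1)=1,φ(3)=2,φ(5)=4,φ(15)=8 ⇒ 15
[q^16] φ(1)=1,φ(2)=1,φ(4)=2,φ(8)=4,φ(16)=8 ⇒ 16

8, 9, 10, 11, 12, 13, 14, 15, 16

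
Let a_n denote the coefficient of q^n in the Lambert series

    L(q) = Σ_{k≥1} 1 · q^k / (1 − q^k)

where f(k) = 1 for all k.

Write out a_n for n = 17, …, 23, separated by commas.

2, 6, 2, 6, 4, 4, 2

d|17:{1,17}  Σf=1+1=2
q^18  k|18↦f(k): 18:1 9:1 6:1 3:1 2:1 1:1  a_18=6
q^19  k|19↦f(k): 1:1 19:1  a_19=2
q^20  k|20↦f(k): 20:1 10:1 5:1 4:1 2:1 1:1  a_20=6
d|21:{21,7,3,1}  Σf=1+1+1+1=4
[q^22] f(1)=1,f(2)=1,f(11)=1,f(22)=1 ⇒ 4
d|23:{1,23}  Σf=1+1=2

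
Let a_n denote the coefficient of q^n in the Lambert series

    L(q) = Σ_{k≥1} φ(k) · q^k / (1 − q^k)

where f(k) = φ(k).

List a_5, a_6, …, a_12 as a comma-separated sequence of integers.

q^5  k|5↦φ(k): 5:4 1:1  a_5=5
[q^6] φ(6)=2,φ(3)=2,φ(2)=1,φ(1)=1 ⇒ 6
q^7  k|7↦φ(k): 1:1 7:6  a_7=7
[q^8] φ(8)=4,φ(4)=2,φ(2)=1,φ(1)=1 ⇒ 8
n=9: 9·1 3·3 1·9  φ→[6+2+1]=9
d|10:{1,2,5,10}  Σφ=1+1+4+4=10
d|11:{11,1}  Σφ=10+1=11
q^12  k|12↦φ(k): 1:1 2:1 3:2 4:2 6:2 12:4  a_12=12

5, 6, 7, 8, 9, 10, 11, 12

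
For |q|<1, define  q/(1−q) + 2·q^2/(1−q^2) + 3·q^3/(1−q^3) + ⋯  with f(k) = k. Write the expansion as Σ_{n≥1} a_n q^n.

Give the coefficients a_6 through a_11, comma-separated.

[q^6] f(6)=6,f(3)=3,f(2)=2,f(1)=1 ⇒ 12
q^7  k|7↦f(k): 7:7 1:1  a_7=8
q^8  k|8↦f(k): 1:1 2:2 4:4 8:8  a_8=15
q^9  k|9↦f(k): 9:9 3:3 1:1  a_9=13
d|10:{1,2,5,10}  Σf=1+2+5+10=18
n=11: 11·1 1·11  f→[11+1]=12

12, 8, 15, 13, 18, 12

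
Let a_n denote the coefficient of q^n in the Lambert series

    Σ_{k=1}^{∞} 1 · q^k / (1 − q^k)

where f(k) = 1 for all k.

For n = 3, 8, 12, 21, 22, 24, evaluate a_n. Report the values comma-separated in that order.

2, 4, 6, 4, 4, 8

n=3: 3·1 1·3  f→[1+1]=2
d|8:{8,4,2,1}  Σf=1+1+1+1=4
[q^12] f(1)=1,f(2)=1,f(3)=1,f(4)=1,f(6)=1,f(12)=1 ⇒ 6
d|21:{1,3,7,21}  Σf=1+1+1+1=4
[q^22] f(22)=1,f(11)=1,f(2)=1,f(1)=1 ⇒ 4
q^24  k|24↦f(k): 1:1 2:1 3:1 4:1 6:1 8:1 12:1 24:1  a_24=8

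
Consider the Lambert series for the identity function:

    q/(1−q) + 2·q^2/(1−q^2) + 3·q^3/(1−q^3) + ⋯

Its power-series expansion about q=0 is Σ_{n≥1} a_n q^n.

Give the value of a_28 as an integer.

n=28: 1·28 2·14 4·7 7·4 14·2 28·1  f→[1+2+4+7+14+28]=56

a_28 = 56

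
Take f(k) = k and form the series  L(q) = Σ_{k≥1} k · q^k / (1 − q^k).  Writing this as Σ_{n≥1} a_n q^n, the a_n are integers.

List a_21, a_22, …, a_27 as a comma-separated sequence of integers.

n=21: 21·1 7·3 3·7 1·21  f→[21+7+3+1]=32
[q^22] f(1)=1,f(2)=2,f(11)=11,f(22)=22 ⇒ 36
[q^23] f(23)=23,f(1)=1 ⇒ 24
[q^24] f(24)=24,f(12)=12,f(8)=8,f(6)=6,f(4)=4,f(3)=3,f(2)=2,f(1)=1 ⇒ 60
n=25: 1·25 5·5 25·1  f→[1+5+25]=31
d|26:{26,13,2,1}  Σf=26+13+2+1=42
n=27: 1·27 3·9 9·3 27·1  f→[1+3+9+27]=40

32, 36, 24, 60, 31, 42, 40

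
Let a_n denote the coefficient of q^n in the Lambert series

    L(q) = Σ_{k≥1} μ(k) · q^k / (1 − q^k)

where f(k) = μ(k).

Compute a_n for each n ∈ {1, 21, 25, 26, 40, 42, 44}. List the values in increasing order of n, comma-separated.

[q^1] μ(1)=1 ⇒ 1
q^21  k|21↦μ(k): 1:1 3:-1 7:-1 21:1  a_21=0
[q^25] μ(25)=0,μ(5)=-1,μ(1)=1 ⇒ 0
n=26: 1·26 2·13 13·2 26·1  μ→[1+(-1)+(-1)+1]=0
[q^40] μ(40)=0,μ(20)=0,μ(10)=1,μ(8)=0,μ(5)=-1,μ(4)=0,μ(2)=-1,μ(1)=1 ⇒ 0
n=42: 42·1 21·2 14·3 7·6 6·7 3·14 2·21 1·42  μ→[(-1)+1+1+(-1)+1+(-1)+(-1)+1]=0
q^44  k|44↦μ(k): 44:0 22:1 11:-1 4:0 2:-1 1:1  a_44=0

1, 0, 0, 0, 0, 0, 0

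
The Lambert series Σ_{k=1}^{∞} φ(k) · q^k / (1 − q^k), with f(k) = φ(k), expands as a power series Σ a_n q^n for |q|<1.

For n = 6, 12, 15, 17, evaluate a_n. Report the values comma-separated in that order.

q^6  k|6↦φ(k): 1:1 2:1 3:2 6:2  a_6=6
d|12:{12,6,4,3,2,1}  Σφ=4+2+2+2+1+1=12
q^15  k|15↦φ(k): 1:1 3:2 5:4 15:8  a_15=15
[q^17] φ(17)=16,φ(1)=1 ⇒ 17

6, 12, 15, 17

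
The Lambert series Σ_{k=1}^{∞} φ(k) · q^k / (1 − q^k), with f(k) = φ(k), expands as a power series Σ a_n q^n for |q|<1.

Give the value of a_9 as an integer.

[q^9] φ(1)=1,φ(3)=2,φ(9)=6 ⇒ 9

a_9 = 9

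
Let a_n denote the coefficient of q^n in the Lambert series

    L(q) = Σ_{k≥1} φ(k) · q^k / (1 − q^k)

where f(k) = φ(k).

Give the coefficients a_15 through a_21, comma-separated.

d|15:{15,5,3,1}  Σφ=8+4+2+1=15
[q^16] φ(16)=8,φ(8)=4,φ(4)=2,φ(2)=1,φ(1)=1 ⇒ 16
[q^17] φ(1)=1,φ(17)=16 ⇒ 17
d|18:{18,9,6,3,2,1}  Σφ=6+6+2+2+1+1=18
d|19:{19,1}  Σφ=18+1=19
n=20: 20·1 10·2 5·4 4·5 2·10 1·20  φ→[8+4+4+2+1+1]=20
d|21:{1,3,7,21}  Σφ=1+2+6+12=21

15, 16, 17, 18, 19, 20, 21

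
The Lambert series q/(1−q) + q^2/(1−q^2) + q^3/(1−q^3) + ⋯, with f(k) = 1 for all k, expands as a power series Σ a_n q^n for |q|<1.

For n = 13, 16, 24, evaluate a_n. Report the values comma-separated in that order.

2, 5, 8

d|13:{13,1}  Σf=1+1=2
[q^16] f(1)=1,f(2)=1,f(4)=1,f(8)=1,f(16)=1 ⇒ 5
d|24:{1,2,3,4,6,8,12,24}  Σf=1+1+1+1+1+1+1+1=8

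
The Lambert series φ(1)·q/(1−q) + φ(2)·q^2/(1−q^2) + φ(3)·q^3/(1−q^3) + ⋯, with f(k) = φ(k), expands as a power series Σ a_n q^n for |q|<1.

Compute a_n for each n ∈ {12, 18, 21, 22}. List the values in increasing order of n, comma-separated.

q^12  k|12↦φ(k): 1:1 2:1 3:2 4:2 6:2 12:4  a_12=12
q^18  k|18↦φ(k): 1:1 2:1 3:2 6:2 9:6 18:6  a_18=18
n=21: 1·21 3·7 7·3 21·1  φ→[1+2+6+12]=21
n=22: 1·22 2·11 11·2 22·1  φ→[1+1+10+10]=22

12, 18, 21, 22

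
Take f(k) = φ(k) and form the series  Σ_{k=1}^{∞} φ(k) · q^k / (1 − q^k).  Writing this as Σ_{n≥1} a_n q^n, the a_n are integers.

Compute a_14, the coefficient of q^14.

d|14:{14,7,2,1}  Σφ=6+6+1+1=14

a_14 = 14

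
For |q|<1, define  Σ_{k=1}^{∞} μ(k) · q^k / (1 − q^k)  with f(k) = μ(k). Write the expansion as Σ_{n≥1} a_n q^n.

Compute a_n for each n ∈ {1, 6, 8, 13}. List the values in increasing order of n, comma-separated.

q^1  k|1↦μ(k): 1:1  a_1=1
q^6  k|6↦μ(k): 1:1 2:-1 3:-1 6:1  a_6=0
q^8  k|8↦μ(k): 1:1 2:-1 4:0 8:0  a_8=0
[q^13] μ(1)=1,μ(13)=-1 ⇒ 0

1, 0, 0, 0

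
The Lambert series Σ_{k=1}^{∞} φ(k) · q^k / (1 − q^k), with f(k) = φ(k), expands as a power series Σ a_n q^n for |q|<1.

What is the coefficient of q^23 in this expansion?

d|23:{1,23}  Σφ=1+22=23

a_23 = 23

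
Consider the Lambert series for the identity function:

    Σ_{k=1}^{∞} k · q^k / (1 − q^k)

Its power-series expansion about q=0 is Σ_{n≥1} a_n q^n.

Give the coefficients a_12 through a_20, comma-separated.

28, 14, 24, 24, 31, 18, 39, 20, 42

[q^12] f(12)=12,f(6)=6,f(4)=4,f(3)=3,f(2)=2,f(1)=1 ⇒ 28
d|13:{1,13}  Σf=1+13=14
q^14  k|14↦f(k): 1:1 2:2 7:7 14:14  a_14=24
n=15: 15·1 5·3 3·5 1·15  f→[15+5+3+1]=24
q^16  k|16↦f(k): 1:1 2:2 4:4 8:8 16:16  a_16=31
n=17: 1·17 17·1  f→[1+17]=18
q^18  k|18↦f(k): 18:18 9:9 6:6 3:3 2:2 1:1  a_18=39
d|19:{19,1}  Σf=19+1=20
q^20  k|20↦f(k): 1:1 2:2 4:4 5:5 10:10 20:20  a_20=42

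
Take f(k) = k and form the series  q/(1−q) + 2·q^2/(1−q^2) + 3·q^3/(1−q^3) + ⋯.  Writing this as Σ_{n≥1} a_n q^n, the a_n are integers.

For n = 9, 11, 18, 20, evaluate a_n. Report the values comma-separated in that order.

d|9:{9,3,1}  Σf=9+3+1=13
q^11  k|11↦f(k): 11:11 1:1  a_11=12
[q^18] f(1)=1,f(2)=2,f(3)=3,f(6)=6,f(9)=9,f(18)=18 ⇒ 39
[q^20] f(1)=1,f(2)=2,f(4)=4,f(5)=5,f(10)=10,f(20)=20 ⇒ 42

13, 12, 39, 42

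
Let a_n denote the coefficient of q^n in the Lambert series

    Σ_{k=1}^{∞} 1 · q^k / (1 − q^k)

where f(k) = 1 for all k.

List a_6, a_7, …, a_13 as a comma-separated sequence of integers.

4, 2, 4, 3, 4, 2, 6, 2

q^6  k|6↦f(k): 1:1 2:1 3:1 6:1  a_6=4
n=7: 7·1 1·7  f→[1+1]=2
[q^8] f(1)=1,f(2)=1,f(4)=1,f(8)=1 ⇒ 4
d|9:{1,3,9}  Σf=1+1+1=3
q^10  k|10↦f(k): 10:1 5:1 2:1 1:1  a_10=4
d|11:{1,11}  Σf=1+1=2
d|12:{12,6,4,3,2,1}  Σf=1+1+1+1+1+1=6
n=13: 1·13 13·1  f→[1+1]=2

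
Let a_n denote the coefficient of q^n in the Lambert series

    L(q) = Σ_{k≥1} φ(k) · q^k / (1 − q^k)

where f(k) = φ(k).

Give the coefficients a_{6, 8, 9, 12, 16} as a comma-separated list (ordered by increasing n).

n=6: 6·1 3·2 2·3 1·6  φ→[2+2+1+1]=6
[q^8] φ(1)=1,φ(2)=1,φ(4)=2,φ(8)=4 ⇒ 8
n=9: 9·1 3·3 1·9  φ→[6+2+1]=9
[q^12] φ(12)=4,φ(6)=2,φ(4)=2,φ(3)=2,φ(2)=1,φ(1)=1 ⇒ 12
[q^16] φ(16)=8,φ(8)=4,φ(4)=2,φ(2)=1,φ(1)=1 ⇒ 16

6, 8, 9, 12, 16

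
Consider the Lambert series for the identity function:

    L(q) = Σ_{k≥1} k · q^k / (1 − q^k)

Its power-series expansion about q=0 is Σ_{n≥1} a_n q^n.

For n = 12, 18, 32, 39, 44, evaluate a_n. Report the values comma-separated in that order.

28, 39, 63, 56, 84

[q^12] f(1)=1,f(2)=2,f(3)=3,f(4)=4,f(6)=6,f(12)=12 ⇒ 28
d|18:{18,9,6,3,2,1}  Σf=18+9+6+3+2+1=39
[q^32] f(32)=32,f(16)=16,f(8)=8,f(4)=4,f(2)=2,f(1)=1 ⇒ 63
d|39:{39,13,3,1}  Σf=39+13+3+1=56
n=44: 44·1 22·2 11·4 4·11 2·22 1·44  f→[44+22+11+4+2+1]=84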